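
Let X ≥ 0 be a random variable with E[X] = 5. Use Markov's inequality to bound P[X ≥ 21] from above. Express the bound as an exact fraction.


μ = E[X] = 5, a = 21.
Markov: P[X ≥ 21] ≤ μ/a = (5)/21 = 5/21.
Numerically: ≈ 0.238.
(Since a = 21 > μ = 5.000, the bound 5/21 is < 1 and informative.)

P[X ≥ 21] ≤ 5/21 ≈ 0.238.


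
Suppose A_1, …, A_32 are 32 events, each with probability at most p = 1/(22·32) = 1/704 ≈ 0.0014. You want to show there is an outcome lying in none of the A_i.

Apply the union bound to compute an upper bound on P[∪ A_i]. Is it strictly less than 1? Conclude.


Union bound: P[∪_{i=1}^{32} A_i] ≤ Σ_i P[A_i] ≤ 32·p = 32·(1/704) = 1/22.
Numerically: 1/22 ≈ 0.0455.
Is 1/22 < 1? YES.
Since P[∪ A_i] ≤ 1/22 < 1, the complement has P[∩ A_i^c] ≥ 1 − 1/22 = 21/22 > 0, so some outcome avoids every A_i.

32·p = 1/22 ≈ 0.0455; existence CERTIFIED by the union bound.


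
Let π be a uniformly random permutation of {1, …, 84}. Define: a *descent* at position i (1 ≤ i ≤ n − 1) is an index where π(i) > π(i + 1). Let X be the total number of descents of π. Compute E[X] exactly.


Write X = Σ X_I over i = 1, …, 83, with X_I the indicator of one descent.
There are 83 indicators.
For each fixed i, the pair (π(i), π(i+1)) is a uniformly random ordered pair of distinct values from {1, …, 84}; by symmetry P[π(i) > π(i+1)] = 1/2.
By linearity: E[X] = 83 · (1/2) = (84 − 1) · (1/2) = 83/2 ≈ 41.50000.

E[X] = 83/2 = 41.50000.


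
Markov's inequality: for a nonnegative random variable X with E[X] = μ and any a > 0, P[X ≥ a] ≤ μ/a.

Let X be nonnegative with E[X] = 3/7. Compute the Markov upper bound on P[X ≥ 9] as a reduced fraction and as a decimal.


μ = E[X] = 3/7, a = 9.
Markov: P[X ≥ 9] ≤ μ/a = (3/7)/9 = 1/21.
Numerically: ≈ 0.047619.
(Since a = 9 > μ = 0.428571, the bound 1/21 is < 1 and informative.)

P[X ≥ 9] ≤ 1/21 ≈ 0.047619.


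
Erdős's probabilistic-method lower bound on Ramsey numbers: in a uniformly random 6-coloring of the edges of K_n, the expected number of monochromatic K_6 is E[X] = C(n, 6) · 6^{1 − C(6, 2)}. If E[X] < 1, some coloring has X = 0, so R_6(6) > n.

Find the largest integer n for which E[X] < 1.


We need C(n, 6) · 6^{1 − 15} < 1, i.e. C(n, 6) < 6^{15 − 1} = 78364164096.
Check values of n near the boundary:
  n = 197: C(197, 6) = 75176946208; 75176946208 < 78364164096? YES
  n = 198: C(198, 6) = 77526225777; 77526225777 < 78364164096? YES
  n = 199: C(199, 6) = 79936367511; 79936367511 < 78364164096? NO
The largest n with C(n, 6) < 78364164096 is n = 198 (where E[X] = 25842075259/26121388032 ≈ 0.989307). Hence R_6(6) > 198, i.e. R_6(6) ≥ 199.

Largest n = 198; hence R_6(6) > 198.


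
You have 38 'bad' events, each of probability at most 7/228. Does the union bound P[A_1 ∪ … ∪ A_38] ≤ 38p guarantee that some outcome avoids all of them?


Union bound: P[∪_{i=1}^{38} A_i] ≤ Σ_i P[A_i] ≤ 38·p = 38·(7/228) = 7/6.
Numerically: 7/6 ≈ 1.166667.
Is 7/6 < 1? NO.
Since the bound 7/6 is ≥ 1, the union bound is uninformative here; it does NOT by itself certify existence.

38·p = 7/6 ≈ 1.166667; existence NOT certified by the union bound.


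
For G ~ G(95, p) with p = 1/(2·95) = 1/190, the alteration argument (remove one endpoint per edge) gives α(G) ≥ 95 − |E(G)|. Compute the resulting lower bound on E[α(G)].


E[|E(G)|] = C(95, 2)·p = 4465 · (1/190) = 47/2.
E[α(G)] ≥ n − E[|E(G)|] = 95 − 47/2 = 143/2.
Numerically: ≈ 71.50000.
(This is only a lower bound; the true E[α(G)] may be larger.)

E[α(G)] ≥ 143/2 ≈ 71.50000.


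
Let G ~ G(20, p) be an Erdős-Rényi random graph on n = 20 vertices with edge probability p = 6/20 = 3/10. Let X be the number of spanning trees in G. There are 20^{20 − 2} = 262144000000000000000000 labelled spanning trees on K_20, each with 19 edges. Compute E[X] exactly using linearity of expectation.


K_20 has 20^{20 − 2} = 262144000000000000000000 labelled spanning trees.
For each such spanning tree H, let X_H = 1 if all 19 edges of H are present in G. Then P[X_H = 1] = p^{19} = (3/10)^{19} = 1162261467/10000000000000000000.
Summing the indicators: E[X] = Σ_H E[X_H] = 262144000000000000000000 · p^{19} = 262144000000000000000000 · 1162261467/10000000000000000000 = 152339935002624/5.
Numerically: E[X] ≈ 3.0468e+13.

E[X] = 262144000000000000000000 · (3/10)^{19} = 152339935002624/5 ≈ 3.0468e+13.


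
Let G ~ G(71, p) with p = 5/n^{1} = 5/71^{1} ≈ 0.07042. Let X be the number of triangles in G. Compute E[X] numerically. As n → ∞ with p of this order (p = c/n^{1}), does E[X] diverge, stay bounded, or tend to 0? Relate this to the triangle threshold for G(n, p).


Number of potential triangles: C(71, 3) = 57155.
Each occurs with probability p³ ≈ (0.07042)³ ≈ 3.492488e-04.
By linearity: E[X] = C(71, 3)·p³ ≈ 57155 · 3.492488e-04 ≈ 19.9613.
Here α = 1, so p = 5/n is exactly at the triangle threshold p ~ 1/n. Asymptotically E[X] → c³/6 = 5³/6 = 125/6 ≈ 20.8333, a bounded constant. In this regime the triangle count is asymptotically Poisson(c³/6).

E[X] ≈ 19.9613; in regime p = Θ(1/n^{1}) E[X] stays bounded (at the triangle threshold p ~ 1/n).


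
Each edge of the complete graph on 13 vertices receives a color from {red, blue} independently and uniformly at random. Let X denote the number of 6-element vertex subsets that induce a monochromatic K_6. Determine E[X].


Let X = Σ_S X_S over the C(13, 6) = 1716 subsets S of size 6, where X_S = 1 if the K_6 on S is monochromatic.
For a fixed S, the K_6 on S has C(6, 2) = 15 edges. P[all 15 edges red] = (1/2)^15, and likewise for blue, so P[monochromatic] = 2·(1/2)^15 = 2^{1 − 15} = 1/16384.
By linearity: E[X] = C(13, 6) · 2^{1 − 15} = 1716 · 1/16384 = 429/4096.
Numerically: E[X] ≈ 0.105.

E[X] = C(13,6)·2^(1−C(6,2)) = 429/4096 ≈ 0.105.


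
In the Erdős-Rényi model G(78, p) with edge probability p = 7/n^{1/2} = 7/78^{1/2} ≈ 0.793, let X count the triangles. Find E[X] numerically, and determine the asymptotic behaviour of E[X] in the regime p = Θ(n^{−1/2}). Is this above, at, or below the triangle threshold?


Number of potential triangles: C(78, 3) = 76076.
Each occurs with probability p³ ≈ (0.793)³ ≈ 4.97912e-01.
By linearity: E[X] = C(78, 3)·p³ ≈ 76076 · 4.97912e-01 ≈ 37879.120.
Since α = 1/2 < 1, p = c/n^{1/2} ≫ 1/n is above the triangle threshold p ~ 1/n. Asymptotically E[X] ~ (c³/6)·n^{3(1−α)} = (7³/6)·n^{1.5} → ∞; triangles are abundant w.h.p.

E[X] ≈ 37879.120; in regime p = Θ(1/n^{1/2}) E[X] diverges (above the triangle threshold p ~ 1/n).


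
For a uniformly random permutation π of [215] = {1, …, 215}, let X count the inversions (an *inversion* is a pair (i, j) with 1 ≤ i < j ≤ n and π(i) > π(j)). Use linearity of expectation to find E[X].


Write X = Σ X_I over the C(215, 2) = 23005 pairs i < j, with X_I the indicator of one inversion.
There are 23005 indicators.
For each fixed pair i < j, the values π(i) and π(j) are two distinct elements of {1, …, 215} in uniformly random order; by symmetry P[π(i) > π(j)] = 1/2.
By linearity: E[X] = 23005 · (1/2) = C(215, 2) · (1/2) = 23005/2 = 23005/2 ≈ 11502.50000.

E[X] = 23005/2 = 11502.50000.


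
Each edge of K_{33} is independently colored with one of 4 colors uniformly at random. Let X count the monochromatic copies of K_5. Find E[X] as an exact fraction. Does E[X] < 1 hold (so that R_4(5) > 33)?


E[X] = C(33, 5) · 4^{1 − 10} = 237336 · 4^{−9} = 237336/262144.
As a reduced fraction: E[X] = 29667/32768 ≈ 0.905.
Is E[X] < 1? YES.
Since E[X] < 1, there exists a 4-coloring of K_{33} with no monochromatic K_5; hence R_4(5) > 33.

E[X] = 29667/32768 ≈ 0.905; E[X] < 1, so R_4(5) > 33.


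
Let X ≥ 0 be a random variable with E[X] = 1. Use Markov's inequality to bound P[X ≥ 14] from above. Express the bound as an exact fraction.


μ = E[X] = 1, a = 14.
Markov: P[X ≥ 14] ≤ μ/a = (1)/14 = 1/14.
Numerically: ≈ 0.071.
(Since a = 14 > μ = 1.000, the bound 1/14 is < 1 and informative.)

P[X ≥ 14] ≤ 1/14 ≈ 0.071.


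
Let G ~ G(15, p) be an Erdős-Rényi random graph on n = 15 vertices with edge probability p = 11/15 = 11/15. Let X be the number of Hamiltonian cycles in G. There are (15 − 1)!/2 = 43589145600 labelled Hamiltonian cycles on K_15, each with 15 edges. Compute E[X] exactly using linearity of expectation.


K_15 has (15 − 1)!/2 = 43589145600 labelled Hamiltonian cycles.
For each such Hamiltonian cycle H, let X_H = 1 if all 15 edges of H are present in G. Then P[X_H = 1] = p^{15} = (11/15)^{15} = 4177248169415651/437893890380859375.
By linearity of expectation: E[X] = Σ_H E[X_H] = 43589145600 · p^{15} = 43589145600 · 4177248169415651/437893890380859375 = 29972457393249757754368/72081298828125.
Numerically: E[X] ≈ 4.158e+08.

E[X] = 43589145600 · (11/15)^{15} = 29972457393249757754368/72081298828125 ≈ 4.158e+08.


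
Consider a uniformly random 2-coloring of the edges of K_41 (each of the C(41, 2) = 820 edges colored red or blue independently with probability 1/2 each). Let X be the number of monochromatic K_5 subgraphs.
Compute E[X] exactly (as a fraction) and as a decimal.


Let X = Σ_S X_S over the C(41, 5) = 749398 subsets S of size 5, where X_S = 1 if the K_5 on S is monochromatic.
For a fixed S, the K_5 on S has C(5, 2) = 10 edges. P[all 10 edges red] = (1/2)^10, and likewise for blue, so P[monochromatic] = 2·(1/2)^10 = 2^{1 − 10} = 1/512.
Summing: E[X] = C(41, 5) · 2^{1 − 10} = 749398 · 1/512 = 374699/256.
Numerically: E[X] ≈ 1463.66797.

E[X] = C(41,5)·2^(1−C(5,2)) = 374699/256 ≈ 1463.66797.


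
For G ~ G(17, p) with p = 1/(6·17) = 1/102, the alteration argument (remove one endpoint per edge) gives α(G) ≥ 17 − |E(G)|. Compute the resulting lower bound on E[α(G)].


E[|E(G)|] = C(17, 2)·p = 136 · (1/102) = 4/3.
E[α(G)] ≥ n − E[|E(G)|] = 17 − 4/3 = 47/3.
Numerically: ≈ 15.6667.
(This is only a lower bound; the true E[α(G)] may be larger.)

E[α(G)] ≥ 47/3 ≈ 15.6667.


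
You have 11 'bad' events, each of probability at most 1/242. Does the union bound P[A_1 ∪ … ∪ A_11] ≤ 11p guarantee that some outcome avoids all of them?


Union bound: P[∪_{i=1}^{11} A_i] ≤ Σ_i P[A_i] ≤ 11·p = 11·(1/242) = 1/22.
Numerically: 1/22 ≈ 0.045455.
Is 1/22 < 1? YES.
Since P[∪ A_i] ≤ 1/22 < 1, the complement has P[∩ A_i^c] ≥ 1 − 1/22 = 21/22 > 0, so some outcome avoids every A_i.

11·p = 1/22 ≈ 0.045455; existence CERTIFIED by the union bound.


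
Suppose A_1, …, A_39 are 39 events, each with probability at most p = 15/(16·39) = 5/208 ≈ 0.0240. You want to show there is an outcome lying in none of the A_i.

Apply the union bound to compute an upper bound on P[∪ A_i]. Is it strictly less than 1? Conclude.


Union bound: P[∪_{i=1}^{39} A_i] ≤ Σ_i P[A_i] ≤ 39·p = 39·(5/208) = 15/16.
Numerically: 15/16 ≈ 0.9375.
Is 15/16 < 1? YES.
Since P[∪ A_i] ≤ 15/16 < 1, the complement has P[∩ A_i^c] ≥ 1 − 15/16 = 1/16 > 0, so some outcome avoids every A_i.

39·p = 15/16 ≈ 0.9375; existence CERTIFIED by the union bound.


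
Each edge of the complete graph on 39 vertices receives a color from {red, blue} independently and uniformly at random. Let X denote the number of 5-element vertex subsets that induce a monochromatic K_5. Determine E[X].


Let X = Σ_S X_S over the C(39, 5) = 575757 subsets S of size 5, where X_S = 1 if the K_5 on S is monochromatic.
For a fixed S, the K_5 on S has C(5, 2) = 10 edges. P[all 10 edges red] = (1/2)^10, and likewise for blue, so P[monochromatic] = 2·(1/2)^10 = 2^{1 − 10} = 1/512.
Summing: E[X] = C(39, 5) · 2^{1 − 10} = 575757 · 1/512 = 575757/512.
Numerically: E[X] ≈ 1124.5254.

E[X] = C(39,5)·2^(1−C(5,2)) = 575757/512 ≈ 1124.5254.


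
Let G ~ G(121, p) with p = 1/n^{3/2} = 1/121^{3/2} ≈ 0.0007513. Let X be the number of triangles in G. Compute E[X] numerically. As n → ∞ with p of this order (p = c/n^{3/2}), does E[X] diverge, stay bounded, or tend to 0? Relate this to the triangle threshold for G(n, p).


Number of potential triangles: C(121, 3) = 287980.
Each occurs with probability p³ ≈ (0.0007513)³ ≈ 4.240976e-10.
By linearity: E[X] = C(121, 3)·p³ ≈ 287980 · 4.240976e-10 ≈ 0.0001.
Since α = 3/2 > 1, p = c/n^{3/2} = o(1/n) is below the triangle threshold p ~ 1/n. Asymptotically E[X] ~ (c³/6)·n^{3(1−α)} = (1³/6)·n^{-1.5} → 0, so by Markov's inequality G has no triangles w.h.p.

E[X] ≈ 0.0001; in regime p = Θ(1/n^{3/2}) E[X] tends to 0 (below the triangle threshold p ~ 1/n).


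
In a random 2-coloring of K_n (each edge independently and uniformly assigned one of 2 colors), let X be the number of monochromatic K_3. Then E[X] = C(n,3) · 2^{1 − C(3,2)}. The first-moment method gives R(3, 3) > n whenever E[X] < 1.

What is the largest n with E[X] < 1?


We need C(n, 3) · 2^{1 − 3} < 1, i.e. C(n, 3) < 2^{3 − 1} = 4.
Check values of n near the boundary:
  n = 3: C(3, 3) = 1; 1 < 4? YES
  n = 4: C(4, 3) = 4; 4 < 4? NO
  n = 5: C(5, 3) = 10; 10 < 4? NO
  n = 6: C(6, 3) = 20; 20 < 4? NO
The largest n with C(n, 3) < 4 is n = 3 (where E[X] = 1/4 ≈ 0.2500). Hence R(3, 3) > 3, i.e. R(3, 3) ≥ 4.

Largest n = 3; hence R(3, 3) > 3.


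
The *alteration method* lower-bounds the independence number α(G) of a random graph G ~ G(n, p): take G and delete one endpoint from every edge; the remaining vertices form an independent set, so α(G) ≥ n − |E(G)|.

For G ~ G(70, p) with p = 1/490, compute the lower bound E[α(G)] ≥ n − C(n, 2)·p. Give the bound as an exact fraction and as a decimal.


E[|E(G)|] = C(70, 2)·p = 2415 · (1/490) = 69/14.
E[α(G)] ≥ n − E[|E(G)|] = 70 − 69/14 = 911/14.
Numerically: ≈ 65.07143.
(This is only a lower bound; the true E[α(G)] may be larger.)

E[α(G)] ≥ 911/14 ≈ 65.07143.


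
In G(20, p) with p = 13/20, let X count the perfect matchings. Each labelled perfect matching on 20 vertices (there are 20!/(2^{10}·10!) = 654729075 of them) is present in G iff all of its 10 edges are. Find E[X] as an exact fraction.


K_20 has 20!/(2^{10}·10!) = 654729075 labelled perfect matchings.
For each such perfect matching H, let X_H = 1 if all 10 edges of H are present in G. Then P[X_H = 1] = p^{10} = (13/20)^{10} = 137858491849/10240000000000.
By linearity: E[X] = Σ_H E[X_H] = 654729075 · p^{10} = 654729075 · 137858491849/10240000000000 = 3610398513967632387/409600000000.
Numerically: E[X] ≈ 8.81e+06.

E[X] = 654729075 · (13/20)^{10} = 3610398513967632387/409600000000 ≈ 8.81e+06.


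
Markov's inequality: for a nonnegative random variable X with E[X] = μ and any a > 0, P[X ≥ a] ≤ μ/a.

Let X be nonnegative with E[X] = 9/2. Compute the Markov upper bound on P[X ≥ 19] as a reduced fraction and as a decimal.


μ = E[X] = 9/2, a = 19.
Markov: P[X ≥ 19] ≤ μ/a = (9/2)/19 = 9/38.
Numerically: ≈ 0.2368.
(Since a = 19 > μ = 4.5000, the bound 9/38 is < 1 and informative.)

P[X ≥ 19] ≤ 9/38 ≈ 0.2368.


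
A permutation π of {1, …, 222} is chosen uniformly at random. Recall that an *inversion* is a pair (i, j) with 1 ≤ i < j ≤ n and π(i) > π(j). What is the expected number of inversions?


Write X = Σ X_I over the C(222, 2) = 24531 pairs i < j, with X_I the indicator of one inversion.
There are 24531 indicators.
For each fixed pair i < j, the values π(i) and π(j) are two distinct elements of {1, …, 222} in uniformly random order; by symmetry P[π(i) > π(j)] = 1/2.
By linearity: E[X] = 24531 · (1/2) = C(222, 2) · (1/2) = 24531/2 = 24531/2 ≈ 12265.500.

E[X] = 24531/2 = 12265.500.


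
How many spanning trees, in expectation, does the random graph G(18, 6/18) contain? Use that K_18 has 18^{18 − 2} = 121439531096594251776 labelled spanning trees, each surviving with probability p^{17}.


K_18 has 18^{18 − 2} = 121439531096594251776 labelled spanning trees.
For each such spanning tree H, let X_H = 1 if all 17 edges of H are present in G. Then P[X_H = 1] = p^{17} = (1/3)^{17} = 1/129140163.
By linearity: E[X] = Σ_H E[X_H] = 121439531096594251776 · p^{17} = 121439531096594251776 · 1/129140163 = 940369969152.
Numerically: E[X] ≈ 9.4e+11.

E[X] = 121439531096594251776 · (1/3)^{17} = 940369969152 ≈ 9.4e+11.


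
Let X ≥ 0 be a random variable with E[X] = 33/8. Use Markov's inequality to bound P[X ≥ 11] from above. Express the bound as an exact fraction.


μ = E[X] = 33/8, a = 11.
Markov: P[X ≥ 11] ≤ μ/a = (33/8)/11 = 3/8.
Numerically: ≈ 0.375.
(Since a = 11 > μ = 4.125, the bound 3/8 is < 1 and informative.)

P[X ≥ 11] ≤ 3/8 ≈ 0.375.


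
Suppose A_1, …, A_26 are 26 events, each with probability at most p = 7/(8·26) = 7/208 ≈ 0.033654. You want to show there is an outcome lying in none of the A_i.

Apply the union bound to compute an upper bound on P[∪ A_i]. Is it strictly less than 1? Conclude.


Union bound: P[∪_{i=1}^{26} A_i] ≤ Σ_i P[A_i] ≤ 26·p = 26·(7/208) = 7/8.
Numerically: 7/8 ≈ 0.875000.
Is 7/8 < 1? YES.
Since P[∪ A_i] ≤ 7/8 < 1, the complement has P[∩ A_i^c] ≥ 1 − 7/8 = 1/8 > 0, so some outcome avoids every A_i.

26·p = 7/8 ≈ 0.875000; existence CERTIFIED by the union bound.


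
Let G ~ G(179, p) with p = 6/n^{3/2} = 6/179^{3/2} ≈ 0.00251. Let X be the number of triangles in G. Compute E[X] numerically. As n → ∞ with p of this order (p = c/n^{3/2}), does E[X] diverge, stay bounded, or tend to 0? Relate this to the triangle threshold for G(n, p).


Number of potential triangles: C(179, 3) = 939929.
Each occurs with probability p³ ≈ (0.00251)³ ≈ 1.57259e-08.
By linearity: E[X] = C(179, 3)·p³ ≈ 939929 · 1.57259e-08 ≈ 0.015.
Since α = 3/2 > 1, p = c/n^{3/2} = o(1/n) is below the triangle threshold p ~ 1/n. Asymptotically E[X] ~ (c³/6)·n^{3(1−α)} = (6³/6)·n^{-1.5} → 0, so by Markov's inequality G has no triangles w.h.p.

E[X] ≈ 0.015; in regime p = Θ(1/n^{3/2}) E[X] tends to 0 (below the triangle threshold p ~ 1/n).


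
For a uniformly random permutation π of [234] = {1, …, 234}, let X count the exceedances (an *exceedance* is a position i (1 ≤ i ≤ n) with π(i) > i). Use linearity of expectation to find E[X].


Write X = Σ_{i=1}^{234} X_i, where X_i = 1_{π(i) > i}.
For each fixed i, π(i) is uniform over {1, …, 234} (marginal of a uniform permutation), so P[π(i) > i] = (n − i)/n. Summing: Σ_{i=1}^{234} (n − i)/n = (0 + 1 + … + 233)/234 = 234(234 − 1)/(2·234) = (234 − 1)/2.
Hence E[X] = Σ_{i=1}^{234} (234 − i)/234 = 233/2 ≈ 116.5000.

E[X] = 233/2 = 116.5000.


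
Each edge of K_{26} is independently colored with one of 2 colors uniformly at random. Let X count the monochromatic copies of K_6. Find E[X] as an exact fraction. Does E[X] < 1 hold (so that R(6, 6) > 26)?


E[X] = C(26, 6) · 2^{1 − 15} = 230230 · 2^{−14} = 230230/16384.
As a reduced fraction: E[X] = 115115/8192 ≈ 14.0521240.
Is E[X] < 1? NO.
Since E[X] ≥ 1, the first-moment bound is inconclusive at n = 26; it does NOT by itself certify R(6, 6) > 26.

E[X] = 115115/8192 ≈ 14.0521240; E[X] ≥ 1; first-moment method inconclusive here.


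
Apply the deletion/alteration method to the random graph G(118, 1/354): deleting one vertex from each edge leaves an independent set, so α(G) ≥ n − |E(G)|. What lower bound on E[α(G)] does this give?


E[|E(G)|] = C(118, 2)·p = 6903 · (1/354) = 39/2.
E[α(G)] ≥ n − E[|E(G)|] = 118 − 39/2 = 197/2.
Numerically: ≈ 98.500.
(This is only a lower bound; the true E[α(G)] may be larger.)

E[α(G)] ≥ 197/2 ≈ 98.500.


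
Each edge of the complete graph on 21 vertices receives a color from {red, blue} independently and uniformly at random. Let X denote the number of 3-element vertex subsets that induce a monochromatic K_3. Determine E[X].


Let X = Σ_S X_S over the C(21, 3) = 1330 subsets S of size 3, where X_S = 1 if the K_3 on S is monochromatic.
For a fixed S, the K_3 on S has C(3, 2) = 3 edges. P[all 3 edges red] = (1/2)^3, and likewise for blue, so P[monochromatic] = 2·(1/2)^3 = 2^{1 − 3} = 1/4.
By linearity: E[X] = C(21, 3) · 2^{1 − 3} = 1330 · 1/4 = 665/2.
Numerically: E[X] ≈ 332.500000.

E[X] = C(21,3)·2^(1−C(3,2)) = 665/2 ≈ 332.500000.


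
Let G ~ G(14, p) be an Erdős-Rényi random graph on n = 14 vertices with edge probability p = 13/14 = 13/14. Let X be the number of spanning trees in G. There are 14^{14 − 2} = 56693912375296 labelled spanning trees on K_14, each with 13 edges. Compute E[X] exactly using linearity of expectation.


K_14 has 14^{14 − 2} = 56693912375296 labelled spanning trees.
For each such spanning tree H, let X_H = 1 if all 13 edges of H are present in G. Then P[X_H = 1] = p^{13} = (13/14)^{13} = 302875106592253/793714773254144.
Summing the indicators: E[X] = Σ_H E[X_H] = 56693912375296 · p^{13} = 56693912375296 · 302875106592253/793714773254144 = 302875106592253/14.
Numerically: E[X] ≈ 2.16e+13.

E[X] = 56693912375296 · (13/14)^{13} = 302875106592253/14 ≈ 2.16e+13.


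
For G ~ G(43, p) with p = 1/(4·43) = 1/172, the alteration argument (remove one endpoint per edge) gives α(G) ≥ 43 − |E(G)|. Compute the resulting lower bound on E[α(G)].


E[|E(G)|] = C(43, 2)·p = 903 · (1/172) = 21/4.
E[α(G)] ≥ n − E[|E(G)|] = 43 − 21/4 = 151/4.
Numerically: ≈ 37.75000.
(This is only a lower bound; the true E[α(G)] may be larger.)

E[α(G)] ≥ 151/4 ≈ 37.75000.


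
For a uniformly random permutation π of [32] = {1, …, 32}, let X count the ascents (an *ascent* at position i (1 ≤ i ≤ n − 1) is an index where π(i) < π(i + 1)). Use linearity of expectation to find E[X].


Write X = Σ X_I over i = 1, …, 31, with X_I the indicator of one ascent.
There are 31 indicators.
For each fixed i, the pair (π(i), π(i+1)) is a uniformly random ordered pair of distinct values from {1, …, 32}; by symmetry P[π(i) < π(i+1)] = 1/2.
By linearity: E[X] = 31 · (1/2) = (32 − 1) · (1/2) = 31/2 ≈ 15.500000.

E[X] = 31/2 = 15.500000.


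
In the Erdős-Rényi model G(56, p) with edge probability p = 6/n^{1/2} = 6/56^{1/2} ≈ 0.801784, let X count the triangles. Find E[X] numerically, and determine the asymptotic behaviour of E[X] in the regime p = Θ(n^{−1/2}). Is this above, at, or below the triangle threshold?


Number of potential triangles: C(56, 3) = 27720.
Each occurs with probability p³ ≈ (0.801784)³ ≈ 5.15432395e-01.
By linearity: E[X] = C(56, 3)·p³ ≈ 27720 · 5.15432395e-01 ≈ 14287.785993.
Since α = 1/2 < 1, p = c/n^{1/2} ≫ 1/n is above the triangle threshold p ~ 1/n. Asymptotically E[X] ~ (c³/6)·n^{3(1−α)} = (6³/6)·n^{1.5} → ∞; triangles are abundant w.h.p.

E[X] ≈ 14287.785993; in regime p = Θ(1/n^{1/2}) E[X] diverges (above the triangle threshold p ~ 1/n).


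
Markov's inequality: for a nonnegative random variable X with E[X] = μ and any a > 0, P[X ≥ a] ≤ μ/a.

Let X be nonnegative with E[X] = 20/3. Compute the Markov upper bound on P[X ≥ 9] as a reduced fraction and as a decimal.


μ = E[X] = 20/3, a = 9.
Markov: P[X ≥ 9] ≤ μ/a = (20/3)/9 = 20/27.
Numerically: ≈ 0.74074.
(Since a = 9 > μ = 6.66667, the bound 20/27 is < 1 and informative.)

P[X ≥ 9] ≤ 20/27 ≈ 0.74074.


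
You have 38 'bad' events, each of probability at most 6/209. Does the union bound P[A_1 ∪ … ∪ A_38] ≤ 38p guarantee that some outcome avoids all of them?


Union bound: P[∪_{i=1}^{38} A_i] ≤ Σ_i P[A_i] ≤ 38·p = 38·(6/209) = 12/11.
Numerically: 12/11 ≈ 1.0909091.
Is 12/11 < 1? NO.
Since the bound 12/11 is ≥ 1, the union bound is uninformative here; it does NOT by itself certify existence.

38·p = 12/11 ≈ 1.0909091; existence NOT certified by the union bound.


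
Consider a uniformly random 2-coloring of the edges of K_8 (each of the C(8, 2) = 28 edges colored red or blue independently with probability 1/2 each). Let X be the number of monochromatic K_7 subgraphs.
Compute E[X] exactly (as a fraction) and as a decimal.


Let X = Σ_S X_S over the C(8, 7) = 8 subsets S of size 7, where X_S = 1 if the K_7 on S is monochromatic.
For a fixed S, the K_7 on S has C(7, 2) = 21 edges. P[all 21 edges red] = (1/2)^21, and likewise for blue, so P[monochromatic] = 2·(1/2)^21 = 2^{1 − 21} = 1/1048576.
By linearity: E[X] = C(8, 7) · 2^{1 − 21} = 8 · 1/1048576 = 1/131072.
Numerically: E[X] ≈ 0.00001.

E[X] = C(8,7)·2^(1−C(7,2)) = 1/131072 ≈ 0.00001.


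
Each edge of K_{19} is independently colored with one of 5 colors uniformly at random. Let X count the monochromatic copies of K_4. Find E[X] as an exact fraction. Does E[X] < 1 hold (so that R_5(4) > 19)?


E[X] = C(19, 4) · 5^{1 − 6} = 3876 · 5^{−5} = 3876/3125.
As a reduced fraction: E[X] = 3876/3125 ≈ 1.240.
Is E[X] < 1? NO.
Since E[X] ≥ 1, the first-moment bound is inconclusive at n = 19; it does NOT by itself certify R_5(4) > 19.

E[X] = 3876/3125 ≈ 1.240; E[X] ≥ 1; first-moment method inconclusive here.


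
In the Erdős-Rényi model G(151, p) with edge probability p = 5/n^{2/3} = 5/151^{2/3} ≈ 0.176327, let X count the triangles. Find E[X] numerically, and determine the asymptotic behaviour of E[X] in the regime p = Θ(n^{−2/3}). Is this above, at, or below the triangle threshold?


Number of potential triangles: C(151, 3) = 562475.
Each occurs with probability p³ ≈ (0.176327)³ ≈ 5.48221569e-03.
By linearity: E[X] = C(151, 3)·p³ ≈ 562475 · 5.48221569e-03 ≈ 3083.609272.
Since α = 2/3 < 1, p = c/n^{2/3} ≫ 1/n is above the triangle threshold p ~ 1/n. Asymptotically E[X] ~ (c³/6)·n^{3(1−α)} = (5³/6)·n^{1} → ∞; triangles are abundant w.h.p.

E[X] ≈ 3083.609272; in regime p = Θ(1/n^{2/3}) E[X] diverges (above the triangle threshold p ~ 1/n).


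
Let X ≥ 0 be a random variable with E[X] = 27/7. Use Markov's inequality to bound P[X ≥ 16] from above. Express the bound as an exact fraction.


μ = E[X] = 27/7, a = 16.
Markov: P[X ≥ 16] ≤ μ/a = (27/7)/16 = 27/112.
Numerically: ≈ 0.241.
(Since a = 16 > μ = 3.857, the bound 27/112 is < 1 and informative.)

P[X ≥ 16] ≤ 27/112 ≈ 0.241.


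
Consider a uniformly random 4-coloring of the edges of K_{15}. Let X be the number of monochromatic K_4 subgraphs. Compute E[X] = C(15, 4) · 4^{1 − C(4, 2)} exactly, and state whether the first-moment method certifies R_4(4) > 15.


E[X] = C(15, 4) · 4^{1 − 6} = 1365 · 4^{−5} = 1365/1024.
As a reduced fraction: E[X] = 1365/1024 ≈ 1.33301.
Is E[X] < 1? NO.
Since E[X] ≥ 1, the first-moment bound is inconclusive at n = 15; it does NOT by itself certify R_4(4) > 15.

E[X] = 1365/1024 ≈ 1.33301; E[X] ≥ 1; first-moment method inconclusive here.


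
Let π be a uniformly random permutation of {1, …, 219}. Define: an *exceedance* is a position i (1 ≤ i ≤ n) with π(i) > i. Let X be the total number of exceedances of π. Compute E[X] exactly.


Write X = Σ_{i=1}^{219} X_i, where X_i = 1_{π(i) > i}.
For each fixed i, π(i) is uniform over {1, …, 219} (marginal of a uniform permutation), so P[π(i) > i] = (n − i)/n. Summing: Σ_{i=1}^{219} (n − i)/n = (0 + 1 + … + 218)/219 = 219(219 − 1)/(2·219) = (219 − 1)/2.
Hence E[X] = Σ_{i=1}^{219} (219 − i)/219 = 109 ≈ 109.00000.

E[X] = 109 = 109.00000.


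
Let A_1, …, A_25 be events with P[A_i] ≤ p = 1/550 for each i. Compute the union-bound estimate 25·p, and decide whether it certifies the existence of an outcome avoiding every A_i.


Union bound: P[∪_{i=1}^{25} A_i] ≤ Σ_i P[A_i] ≤ 25·p = 25·(1/550) = 1/22.
Numerically: 1/22 ≈ 0.045455.
Is 1/22 < 1? YES.
Since P[∪ A_i] ≤ 1/22 < 1, the complement has P[∩ A_i^c] ≥ 1 − 1/22 = 21/22 > 0, so some outcome avoids every A_i.

25·p = 1/22 ≈ 0.045455; existence CERTIFIED by the union bound.


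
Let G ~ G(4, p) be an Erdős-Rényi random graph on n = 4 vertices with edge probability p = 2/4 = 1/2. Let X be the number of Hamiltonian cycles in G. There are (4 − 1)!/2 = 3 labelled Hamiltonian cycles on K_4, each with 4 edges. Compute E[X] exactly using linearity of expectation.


K_4 has (4 − 1)!/2 = 3 labelled Hamiltonian cycles.
For each such Hamiltonian cycle H, let X_H = 1 if all 4 edges of H are present in G. Then P[X_H = 1] = p^{4} = (1/2)^{4} = 1/16.
Summing the indicators: E[X] = Σ_H E[X_H] = 3 · p^{4} = 3 · 1/16 = 3/16.
Numerically: E[X] ≈ 0.1875.

E[X] = 3 · (1/2)^{4} = 3/16 ≈ 0.1875.


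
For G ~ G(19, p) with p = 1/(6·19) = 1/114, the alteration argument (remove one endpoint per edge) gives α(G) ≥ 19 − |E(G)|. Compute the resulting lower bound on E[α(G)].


E[|E(G)|] = C(19, 2)·p = 171 · (1/114) = 3/2.
E[α(G)] ≥ n − E[|E(G)|] = 19 − 3/2 = 35/2.
Numerically: ≈ 17.50000.
(This is only a lower bound; the true E[α(G)] may be larger.)

E[α(G)] ≥ 35/2 ≈ 17.50000.


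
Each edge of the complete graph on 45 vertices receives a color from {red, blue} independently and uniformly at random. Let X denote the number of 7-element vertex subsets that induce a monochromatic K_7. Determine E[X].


Let X = Σ_S X_S over the C(45, 7) = 45379620 subsets S of size 7, where X_S = 1 if the K_7 on S is monochromatic.
For a fixed S, the K_7 on S has C(7, 2) = 21 edges. P[all 21 edges red] = (1/2)^21, and likewise for blue, so P[monochromatic] = 2·(1/2)^21 = 2^{1 − 21} = 1/1048576.
Summing: E[X] = C(45, 7) · 2^{1 − 21} = 45379620 · 1/1048576 = 11344905/262144.
Numerically: E[X] ≈ 43.277378.

E[X] = C(45,7)·2^(1−C(7,2)) = 11344905/262144 ≈ 43.277378.


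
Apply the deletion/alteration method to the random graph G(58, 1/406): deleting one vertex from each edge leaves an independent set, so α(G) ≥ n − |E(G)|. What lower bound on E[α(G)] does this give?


E[|E(G)|] = C(58, 2)·p = 1653 · (1/406) = 57/14.
E[α(G)] ≥ n − E[|E(G)|] = 58 − 57/14 = 755/14.
Numerically: ≈ 53.92857.
(This is only a lower bound; the true E[α(G)] may be larger.)

E[α(G)] ≥ 755/14 ≈ 53.92857.


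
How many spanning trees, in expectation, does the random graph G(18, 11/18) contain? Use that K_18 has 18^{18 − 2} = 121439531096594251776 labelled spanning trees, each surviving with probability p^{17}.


K_18 has 18^{18 − 2} = 121439531096594251776 labelled spanning trees.
For each such spanning tree H, let X_H = 1 if all 17 edges of H are present in G. Then P[X_H = 1] = p^{17} = (11/18)^{17} = 505447028499293771/2185911559738696531968.
By linearity: E[X] = Σ_H E[X_H] = 121439531096594251776 · p^{17} = 121439531096594251776 · 505447028499293771/2185911559738696531968 = 505447028499293771/18.
Numerically: E[X] ≈ 2.80804e+16.

E[X] = 121439531096594251776 · (11/18)^{17} = 505447028499293771/18 ≈ 2.80804e+16.


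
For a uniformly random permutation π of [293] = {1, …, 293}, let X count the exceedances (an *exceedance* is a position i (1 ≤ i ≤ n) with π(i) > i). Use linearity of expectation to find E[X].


Write X = Σ_{i=1}^{293} X_i, where X_i = 1_{π(i) > i}.
For each fixed i, π(i) is uniform over {1, …, 293} (marginal of a uniform permutation), so P[π(i) > i] = (n − i)/n. Summing: Σ_{i=1}^{293} (n − i)/n = (0 + 1 + … + 292)/293 = 293(293 − 1)/(2·293) = (293 − 1)/2.
Hence E[X] = Σ_{i=1}^{293} (293 − i)/293 = 146 ≈ 146.000000.

E[X] = 146 = 146.000000.


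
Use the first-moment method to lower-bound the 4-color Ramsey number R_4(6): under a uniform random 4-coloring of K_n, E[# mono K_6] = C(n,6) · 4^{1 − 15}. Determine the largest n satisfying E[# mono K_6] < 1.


We need C(n, 6) · 4^{1 − 15} < 1, i.e. C(n, 6) < 4^{15 − 1} = 268435456.
Check values of n near the boundary:
  n = 73: C(73, 6) = 170230452; 170230452 < 268435456? YES
  n = 74: C(74, 6) = 185250786; 185250786 < 268435456? YES
  n = 75: C(75, 6) = 201359550; 201359550 < 268435456? YES
  n = 76: C(76, 6) = 218618940; 218618940 < 268435456? YES
  n = 77: C(77, 6) = 237093780; 237093780 < 268435456? YES
  n = 78: C(78, 6) = 256851595; 256851595 < 268435456? YES
  n = 79: C(79, 6) = 277962685; 277962685 < 268435456? NO
  n = 80: C(80, 6) = 300500200; 300500200 < 268435456? NO
The largest n with C(n, 6) < 268435456 is n = 78 (where E[X] = 256851595/268435456 ≈ 0.95685). Hence R_4(6) > 78, i.e. R_4(6) ≥ 79.

Largest n = 78; hence R_4(6) > 78.


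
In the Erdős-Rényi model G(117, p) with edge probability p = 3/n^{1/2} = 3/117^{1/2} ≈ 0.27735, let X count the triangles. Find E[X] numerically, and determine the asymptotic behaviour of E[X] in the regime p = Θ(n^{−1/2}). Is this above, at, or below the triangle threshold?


Number of potential triangles: C(117, 3) = 260130.
Each occurs with probability p³ ≈ (0.27735)³ ≈ 2.1334623e-02.
By linearity: E[X] = C(117, 3)·p³ ≈ 260130 · 2.1334623e-02 ≈ 5549.77546.
Since α = 1/2 < 1, p = c/n^{1/2} ≫ 1/n is above the triangle threshold p ~ 1/n. Asymptotically E[X] ~ (c³/6)·n^{3(1−α)} = (3³/6)·n^{1.5} → ∞; triangles are abundant w.h.p.

E[X] ≈ 5549.77546; in regime p = Θ(1/n^{1/2}) E[X] diverges (above the triangle threshold p ~ 1/n).


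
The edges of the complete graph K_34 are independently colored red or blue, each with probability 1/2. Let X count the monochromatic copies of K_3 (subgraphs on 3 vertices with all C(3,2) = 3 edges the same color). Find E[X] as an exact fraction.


Let X = Σ_S X_S over the C(34, 3) = 5984 subsets S of size 3, where X_S = 1 if the K_3 on S is monochromatic.
For a fixed S, the K_3 on S has C(3, 2) = 3 edges. P[all 3 edges red] = (1/2)^3, and likewise for blue, so P[monochromatic] = 2·(1/2)^3 = 2^{1 − 3} = 1/4.
By linearity: E[X] = C(34, 3) · 2^{1 − 3} = 5984 · 1/4 = 1496.
Numerically: E[X] ≈ 1496.00000.

E[X] = C(34,3)·2^(1−C(3,2)) = 1496 ≈ 1496.00000.


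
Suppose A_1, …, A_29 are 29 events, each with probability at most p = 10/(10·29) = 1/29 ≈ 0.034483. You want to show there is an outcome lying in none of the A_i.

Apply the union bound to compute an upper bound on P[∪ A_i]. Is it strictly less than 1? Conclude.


Union bound: P[∪_{i=1}^{29} A_i] ≤ Σ_i P[A_i] ≤ 29·p = 29·(1/29) = 1.
Numerically: 1 ≈ 1.000000.
Is 1 < 1? NO.
Since the bound 1 is ≥ 1, the union bound is uninformative here; it does NOT by itself certify existence.

29·p = 1 ≈ 1.000000; existence NOT certified by the union bound.


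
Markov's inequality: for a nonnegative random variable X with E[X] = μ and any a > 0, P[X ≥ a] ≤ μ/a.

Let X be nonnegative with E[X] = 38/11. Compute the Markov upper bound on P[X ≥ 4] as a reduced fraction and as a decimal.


μ = E[X] = 38/11, a = 4.
Markov: P[X ≥ 4] ≤ μ/a = (38/11)/4 = 19/22.
Numerically: ≈ 0.86364.
(Since a = 4 > μ = 3.45455, the bound 19/22 is < 1 and informative.)

P[X ≥ 4] ≤ 19/22 ≈ 0.86364.


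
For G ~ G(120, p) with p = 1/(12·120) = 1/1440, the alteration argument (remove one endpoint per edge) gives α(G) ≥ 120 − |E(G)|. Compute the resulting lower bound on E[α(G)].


E[|E(G)|] = C(120, 2)·p = 7140 · (1/1440) = 119/24.
E[α(G)] ≥ n − E[|E(G)|] = 120 − 119/24 = 2761/24.
Numerically: ≈ 115.04167.
(This is only a lower bound; the true E[α(G)] may be larger.)

E[α(G)] ≥ 2761/24 ≈ 115.04167.


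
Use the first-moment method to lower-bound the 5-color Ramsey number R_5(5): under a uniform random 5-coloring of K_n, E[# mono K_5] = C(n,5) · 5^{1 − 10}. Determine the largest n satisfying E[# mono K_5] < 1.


We need C(n, 5) · 5^{1 − 10} < 1, i.e. C(n, 5) < 5^{10 − 1} = 1953125.
Check values of n near the boundary:
  n = 44: C(44, 5) = 1086008; 1086008 < 1953125? YES
  n = 45: C(45, 5) = 1221759; 1221759 < 1953125? YES
  n = 46: C(46, 5) = 1370754; 1370754 < 1953125? YES
  n = 47: C(47, 5) = 1533939; 1533939 < 1953125? YES
  n = 48: C(48, 5) = 1712304; 1712304 < 1953125? YES
  n = 49: C(49, 5) = 1906884; 1906884 < 1953125? YES
  n = 50: C(50, 5) = 2118760; 2118760 < 1953125? NO
The largest n with C(n, 5) < 1953125 is n = 49 (where E[X] = 1906884/1953125 ≈ 0.97632). Hence R_5(5) > 49, i.e. R_5(5) ≥ 50.

Largest n = 49; hence R_5(5) > 49.


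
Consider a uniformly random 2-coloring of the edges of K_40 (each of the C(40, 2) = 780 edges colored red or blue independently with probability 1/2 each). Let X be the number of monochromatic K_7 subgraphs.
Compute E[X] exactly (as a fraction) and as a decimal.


Let X = Σ_S X_S over the C(40, 7) = 18643560 subsets S of size 7, where X_S = 1 if the K_7 on S is monochromatic.
For a fixed S, the K_7 on S has C(7, 2) = 21 edges. P[all 21 edges red] = (1/2)^21, and likewise for blue, so P[monochromatic] = 2·(1/2)^21 = 2^{1 − 21} = 1/1048576.
Summing: E[X] = C(40, 7) · 2^{1 − 21} = 18643560 · 1/1048576 = 2330445/131072.
Numerically: E[X] ≈ 17.7799.

E[X] = C(40,7)·2^(1−C(7,2)) = 2330445/131072 ≈ 17.7799.


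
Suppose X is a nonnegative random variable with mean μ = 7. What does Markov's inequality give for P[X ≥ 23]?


μ = E[X] = 7, a = 23.
Markov: P[X ≥ 23] ≤ μ/a = (7)/23 = 7/23.
Numerically: ≈ 0.304.
(Since a = 23 > μ = 7.000, the bound 7/23 is < 1 and informative.)

P[X ≥ 23] ≤ 7/23 ≈ 0.304.


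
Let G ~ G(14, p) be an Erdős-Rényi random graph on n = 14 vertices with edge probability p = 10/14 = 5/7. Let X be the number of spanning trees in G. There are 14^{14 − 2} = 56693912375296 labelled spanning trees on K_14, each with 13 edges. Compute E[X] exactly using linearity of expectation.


K_14 has 14^{14 − 2} = 56693912375296 labelled spanning trees.
For each such spanning tree H, let X_H = 1 if all 13 edges of H are present in G. Then P[X_H = 1] = p^{13} = (5/7)^{13} = 1220703125/96889010407.
Summing the indicators: E[X] = Σ_H E[X_H] = 56693912375296 · p^{13} = 56693912375296 · 1220703125/96889010407 = 5000000000000/7.
Numerically: E[X] ≈ 7.1429e+11.

E[X] = 56693912375296 · (5/7)^{13} = 5000000000000/7 ≈ 7.1429e+11.


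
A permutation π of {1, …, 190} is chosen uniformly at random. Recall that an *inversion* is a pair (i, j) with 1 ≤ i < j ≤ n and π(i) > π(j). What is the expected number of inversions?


Write X = Σ X_I over the C(190, 2) = 17955 pairs i < j, with X_I the indicator of one inversion.
There are 17955 indicators.
For each fixed pair i < j, the values π(i) and π(j) are two distinct elements of {1, …, 190} in uniformly random order; by symmetry P[π(i) > π(j)] = 1/2.
By linearity: E[X] = 17955 · (1/2) = C(190, 2) · (1/2) = 17955/2 = 17955/2 ≈ 8977.5000.

E[X] = 17955/2 = 8977.5000.


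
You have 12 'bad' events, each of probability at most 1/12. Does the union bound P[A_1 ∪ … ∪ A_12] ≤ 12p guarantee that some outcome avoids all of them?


Union bound: P[∪_{i=1}^{12} A_i] ≤ Σ_i P[A_i] ≤ 12·p = 12·(1/12) = 1.
Numerically: 1 ≈ 1.000.
Is 1 < 1? NO.
Since the bound 1 is ≥ 1, the union bound is uninformative here; it does NOT by itself certify existence.

12·p = 1 ≈ 1.000; existence NOT certified by the union bound.


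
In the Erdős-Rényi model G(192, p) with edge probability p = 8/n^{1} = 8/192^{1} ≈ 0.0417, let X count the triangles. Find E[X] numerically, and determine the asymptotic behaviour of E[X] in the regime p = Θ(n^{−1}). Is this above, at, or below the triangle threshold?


Number of potential triangles: C(192, 3) = 1161280.
Each occurs with probability p³ ≈ (0.0417)³ ≈ 7.23380e-05.
By linearity: E[X] = C(192, 3)·p³ ≈ 1161280 · 7.23380e-05 ≈ 84.005.
Here α = 1, so p = 8/n is exactly at the triangle threshold p ~ 1/n. Asymptotically E[X] → c³/6 = 8³/6 = 256/3 ≈ 85.333, a bounded constant. In this regime the triangle count is asymptotically Poisson(c³/6).

E[X] ≈ 84.005; in regime p = Θ(1/n^{1}) E[X] stays bounded (at the triangle threshold p ~ 1/n).


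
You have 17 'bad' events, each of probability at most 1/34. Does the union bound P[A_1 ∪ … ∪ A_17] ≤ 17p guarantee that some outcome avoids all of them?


Union bound: P[∪_{i=1}^{17} A_i] ≤ Σ_i P[A_i] ≤ 17·p = 17·(1/34) = 1/2.
Numerically: 1/2 ≈ 0.50000.
Is 1/2 < 1? YES.
Since P[∪ A_i] ≤ 1/2 < 1, the complement has P[∩ A_i^c] ≥ 1 − 1/2 = 1/2 > 0, so some outcome avoids every A_i.

17·p = 1/2 ≈ 0.50000; existence CERTIFIED by the union bound.
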